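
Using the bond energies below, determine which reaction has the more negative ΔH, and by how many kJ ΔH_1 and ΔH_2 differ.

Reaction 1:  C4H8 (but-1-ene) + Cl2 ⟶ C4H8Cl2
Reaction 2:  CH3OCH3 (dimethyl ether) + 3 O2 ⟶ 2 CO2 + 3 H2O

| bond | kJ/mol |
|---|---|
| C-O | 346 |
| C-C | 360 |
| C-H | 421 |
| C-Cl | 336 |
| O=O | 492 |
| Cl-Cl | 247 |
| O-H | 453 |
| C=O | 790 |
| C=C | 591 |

Reaction 2, by 990 kJ

Reaction 1:
  Bonds broken (reactants):
    C-C: 2 × 360 = 720
    C-H: 8 × 421 = 3368
    C=C: 1 × 591 = 591
    Cl-Cl: 1 × 247 = 247
    Σ(broken) = 4926 kJ
  Bonds formed (products):
    C-C: 3 × 360 = 1080
    C-Cl: 2 × 336 = 672
    C-H: 8 × 421 = 3368
    Σ(formed) = 5120 kJ
  ΔH_1 = 4926 − 5120 = −194 kJ
Reaction 2:
  Bonds broken (reactants):
    C-H: 6 × 421 = 2526
    C-O: 2 × 346 = 692
    O=O: 3 × 492 = 1476
    Σ(broken) = 4694 kJ
  Bonds formed (products):
    C=O: 4 × 790 = 3160
    O-H: 6 × 453 = 2718
    Σ(formed) = 5878 kJ
  ΔH_2 = 4694 − 5878 = −1184 kJ
ΔH_1 − ΔH_2 = +990 kJ, so reaction 2 has the more negative ΔH; |ΔH_1 − ΔH_2| = 990 kJ.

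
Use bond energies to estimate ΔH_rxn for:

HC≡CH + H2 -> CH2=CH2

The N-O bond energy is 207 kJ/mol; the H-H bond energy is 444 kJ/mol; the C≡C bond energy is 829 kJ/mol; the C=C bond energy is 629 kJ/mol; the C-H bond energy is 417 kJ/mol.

ΔH ≈ −190 kJ

Bonds broken (reactants):
  C≡C: 1 × 829 = 829
  C-H: 2 × 417 = 834
  H-H: 1 × 444 = 444
  Σ(broken) = 2107 kJ
Bonds formed (products):
  C-H: 4 × 417 = 1668
  C=C: 1 × 629 = 629
  Σ(formed) = 2297 kJ
ΔH = Σ(broken) − Σ(formed) = 2107 − 2297 = −190 kJ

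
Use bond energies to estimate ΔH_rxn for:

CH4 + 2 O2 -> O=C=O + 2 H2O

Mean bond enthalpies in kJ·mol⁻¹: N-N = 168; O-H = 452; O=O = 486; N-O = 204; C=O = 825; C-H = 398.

Bonds broken (reactants):
  C-H: 4 × 398 = 1592
  O=O: 2 × 486 = 972
  Σ(broken) = 2564 kJ
Bonds formed (products):
  C=O: 2 × 825 = 1650
  O-H: 4 × 452 = 1808
  Σ(formed) = 3458 kJ
ΔH = Σ(broken) − Σ(formed) = 2564 − 3458 = −894 kJ

ΔH ≈ −894 kJ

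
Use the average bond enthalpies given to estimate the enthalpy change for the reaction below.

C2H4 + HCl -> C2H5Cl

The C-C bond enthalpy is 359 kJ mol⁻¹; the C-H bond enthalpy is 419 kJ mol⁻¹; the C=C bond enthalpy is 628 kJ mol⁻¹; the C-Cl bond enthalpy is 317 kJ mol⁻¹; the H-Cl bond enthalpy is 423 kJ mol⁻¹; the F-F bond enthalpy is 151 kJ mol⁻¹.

ΔH ≈ −44 kJ

Bonds broken (reactants):
  C-H: 4 × 419 = 1676
  C=C: 1 × 628 = 628
  H-Cl: 1 × 423 = 423
  Σ(broken) = 2727 kJ
Bonds formed (products):
  C-C: 1 × 359 = 359
  C-Cl: 1 × 317 = 317
  C-H: 5 × 419 = 2095
  Σ(formed) = 2771 kJ
ΔH = Σ(broken) − Σ(formed) = 2727 − 2771 = −44 kJ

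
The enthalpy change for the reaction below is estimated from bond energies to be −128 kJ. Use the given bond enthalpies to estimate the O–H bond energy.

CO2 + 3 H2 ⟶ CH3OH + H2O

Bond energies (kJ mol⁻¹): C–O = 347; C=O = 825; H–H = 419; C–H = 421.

Let D be the O–H bond energy.
Σ(broken) = 2×825 + 3×419 = 2907
Σ(formed) = 3×421 + 1×347 + 3×D = 1610 + 3D
ΔH = Σ(broken) − Σ(formed) = (2907) − (1610 + 3D) = +1297 − 3D
Setting this equal to −128 kJ gives 3D = 1425, so D = 475 kJ/mol.

D(O–H) ≈ 475 kJ/mol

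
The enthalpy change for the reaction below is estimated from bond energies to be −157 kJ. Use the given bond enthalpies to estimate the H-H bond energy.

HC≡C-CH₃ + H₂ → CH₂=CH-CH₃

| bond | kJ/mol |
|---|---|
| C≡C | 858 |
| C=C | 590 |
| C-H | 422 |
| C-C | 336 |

D(H-H) ≈ 419 kJ/mol

Let D be the H-H bond energy.
Σ(broken) = 1×858 + 1×336 + 4×422 + 1×D = 2882 + D
Σ(formed) = 1×336 + 6×422 + 1×590 = 3458
ΔH = Σ(broken) − Σ(formed) = (2882 + D) − (3458) = −576 + D
Setting this equal to −157 kJ gives D = 419 kJ/mol.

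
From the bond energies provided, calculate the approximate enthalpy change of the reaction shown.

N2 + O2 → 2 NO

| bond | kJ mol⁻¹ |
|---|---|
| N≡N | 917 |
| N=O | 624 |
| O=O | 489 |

Bonds broken (reactants):
  N≡N: 1 × 917 = 917
  O=O: 1 × 489 = 489
  Σ(broken) = 1406 kJ
Bonds formed (products):
  N=O: 2 × 624 = 1248
  Σ(formed) = 1248 kJ
ΔH = Σ(broken) − Σ(formed) = 1406 − 1248 = +158 kJ

ΔH ≈ +158 kJ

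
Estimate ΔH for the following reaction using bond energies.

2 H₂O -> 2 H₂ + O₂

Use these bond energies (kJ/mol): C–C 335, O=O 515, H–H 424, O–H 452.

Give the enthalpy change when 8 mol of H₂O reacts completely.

Bonds broken (reactants):
  O–H: 4 × 452 = 1808
  Σ(broken) = 1808 kJ
Bonds formed (products):
  H–H: 2 × 424 = 848
  O=O: 1 × 515 = 515
  Σ(formed) = 1363 kJ
ΔH = Σ(broken) − Σ(formed) = 1808 − 1363 = +445 kJ
For 4× the reaction as written: 4 × (+445) = +1780 kJ

ΔH = +1780 kJ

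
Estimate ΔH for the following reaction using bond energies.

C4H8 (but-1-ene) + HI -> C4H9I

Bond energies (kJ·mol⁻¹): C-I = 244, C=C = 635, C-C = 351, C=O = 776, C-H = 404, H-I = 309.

ΔH ≈ −55 kJ

Bonds broken (reactants):
  C-C: 2 × 351 = 702
  C-H: 8 × 404 = 3232
  C=C: 1 × 635 = 635
  H-I: 1 × 309 = 309
  Σ(broken) = 4878 kJ
Bonds formed (products):
  C-C: 3 × 351 = 1053
  C-H: 9 × 404 = 3636
  C-I: 1 × 244 = 244
  Σ(formed) = 4933 kJ
ΔH = Σ(broken) − Σ(formed) = 4878 − 4933 = −55 kJ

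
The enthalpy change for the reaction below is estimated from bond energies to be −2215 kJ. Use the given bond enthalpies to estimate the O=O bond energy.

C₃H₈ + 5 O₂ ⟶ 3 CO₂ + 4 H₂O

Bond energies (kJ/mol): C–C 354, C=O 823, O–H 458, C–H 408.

D(O=O) ≈ 483 kJ/mol

Let D be the O=O bond energy.
Σ(broken) = 2×354 + 8×408 + 5×D = 3972 + 5D
Σ(formed) = 6×823 + 8×458 = 8602
ΔH = Σ(broken) − Σ(formed) = (3972 + 5D) − (8602) = −4630 + 5D
Setting this equal to −2215 kJ gives 5D = 2415, so D = 483 kJ/mol.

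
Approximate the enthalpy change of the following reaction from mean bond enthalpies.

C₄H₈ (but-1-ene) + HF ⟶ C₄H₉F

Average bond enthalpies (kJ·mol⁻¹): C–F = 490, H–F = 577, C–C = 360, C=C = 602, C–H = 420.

Bonds broken (reactants):
  C–C: 2 × 360 = 720
  C–H: 8 × 420 = 3360
  C=C: 1 × 602 = 602
  H–F: 1 × 577 = 577
  Σ(broken) = 5259 kJ
Bonds formed (products):
  C–C: 3 × 360 = 1080
  C–F: 1 × 490 = 490
  C–H: 9 × 420 = 3780
  Σ(formed) = 5350 kJ
ΔH = Σ(broken) − Σ(formed) = 5259 − 5350 = −91 kJ

ΔH ≈ −91 kJ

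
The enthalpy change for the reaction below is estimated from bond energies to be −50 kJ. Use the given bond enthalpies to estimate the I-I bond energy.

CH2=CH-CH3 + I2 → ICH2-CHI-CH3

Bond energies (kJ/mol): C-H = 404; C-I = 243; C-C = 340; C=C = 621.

D(I-I) ≈ 155 kJ/mol

Let D be the I-I bond energy.
Σ(broken) = 1×340 + 6×404 + 1×621 + 1×D = 3385 + D
Σ(formed) = 2×340 + 6×404 + 2×243 = 3590
ΔH = Σ(broken) − Σ(formed) = (3385 + D) − (3590) = −205 + D
Setting this equal to −50 kJ gives D = 155 kJ/mol.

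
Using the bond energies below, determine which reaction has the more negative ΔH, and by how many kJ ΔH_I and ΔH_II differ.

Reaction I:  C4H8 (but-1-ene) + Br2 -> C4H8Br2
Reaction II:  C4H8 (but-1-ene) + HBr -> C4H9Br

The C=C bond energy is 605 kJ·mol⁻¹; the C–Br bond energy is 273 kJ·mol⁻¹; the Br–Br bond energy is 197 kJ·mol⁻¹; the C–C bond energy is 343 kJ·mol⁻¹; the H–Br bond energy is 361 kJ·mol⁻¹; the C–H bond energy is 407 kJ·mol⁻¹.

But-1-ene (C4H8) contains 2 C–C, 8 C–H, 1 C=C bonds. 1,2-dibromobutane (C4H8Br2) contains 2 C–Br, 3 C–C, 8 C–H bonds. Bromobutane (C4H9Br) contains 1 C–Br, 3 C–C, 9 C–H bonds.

Reaction I:
  Bonds broken (reactants):
    Br–Br: 1 × 197 = 197
    C–C: 2 × 343 = 686
    C–H: 8 × 407 = 3256
    C=C: 1 × 605 = 605
    Σ(broken) = 4744 kJ
  Bonds formed (products):
    C–Br: 2 × 273 = 546
    C–C: 3 × 343 = 1029
    C–H: 8 × 407 = 3256
    Σ(formed) = 4831 kJ
  ΔH_I = 4744 − 4831 = −87 kJ
Reaction II:
  Bonds broken (reactants):
    C–C: 2 × 343 = 686
    C–H: 8 × 407 = 3256
    C=C: 1 × 605 = 605
    H–Br: 1 × 361 = 361
    Σ(broken) = 4908 kJ
  Bonds formed (products):
    C–Br: 1 × 273 = 273
    C–C: 3 × 343 = 1029
    C–H: 9 × 407 = 3663
    Σ(formed) = 4965 kJ
  ΔH_II = 4908 − 4965 = −57 kJ
ΔH_I − ΔH_II = −30 kJ, so reaction I has the more negative ΔH; |ΔH_I − ΔH_II| = 30 kJ.

Reaction I, by 30 kJ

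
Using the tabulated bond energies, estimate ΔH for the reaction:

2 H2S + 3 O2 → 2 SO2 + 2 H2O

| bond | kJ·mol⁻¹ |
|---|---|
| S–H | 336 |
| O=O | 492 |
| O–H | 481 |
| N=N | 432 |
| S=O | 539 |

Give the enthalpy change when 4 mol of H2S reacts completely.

Bonds broken (reactants):
  O=O: 3 × 492 = 1476
  S–H: 4 × 336 = 1344
  Σ(broken) = 2820 kJ
Bonds formed (products):
  O–H: 4 × 481 = 1924
  S=O: 4 × 539 = 2156
  Σ(formed) = 4080 kJ
ΔH = Σ(broken) − Σ(formed) = 2820 − 4080 = −1260 kJ
For 2× the reaction as written: 2 × (−1260) = −2520 kJ

ΔH = −2520 kJ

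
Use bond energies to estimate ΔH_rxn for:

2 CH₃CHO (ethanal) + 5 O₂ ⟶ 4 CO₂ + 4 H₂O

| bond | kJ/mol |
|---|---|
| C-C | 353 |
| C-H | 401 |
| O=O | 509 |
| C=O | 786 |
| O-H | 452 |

ΔH ≈ −1873 kJ

Bonds broken (reactants):
  C-C: 2 × 353 = 706
  C-H: 8 × 401 = 3208
  C=O: 2 × 786 = 1572
  O=O: 5 × 509 = 2545
  Σ(broken) = 8031 kJ
Bonds formed (products):
  C=O: 8 × 786 = 6288
  O-H: 8 × 452 = 3616
  Σ(formed) = 9904 kJ
ΔH = Σ(broken) − Σ(formed) = 8031 − 9904 = −1873 kJ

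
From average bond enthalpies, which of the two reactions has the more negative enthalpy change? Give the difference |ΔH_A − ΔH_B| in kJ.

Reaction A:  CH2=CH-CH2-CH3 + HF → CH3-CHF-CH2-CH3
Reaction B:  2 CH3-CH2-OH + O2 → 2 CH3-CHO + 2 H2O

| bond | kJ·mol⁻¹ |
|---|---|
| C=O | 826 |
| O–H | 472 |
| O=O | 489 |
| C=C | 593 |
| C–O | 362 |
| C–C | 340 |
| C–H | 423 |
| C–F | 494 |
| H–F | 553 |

Reaction A:
  Bonds broken (reactants):
    C–C: 2 × 340 = 680
    C–H: 8 × 423 = 3384
    C=C: 1 × 593 = 593
    H–F: 1 × 553 = 553
    Σ(broken) = 5210 kJ
  Bonds formed (products):
    C–C: 3 × 340 = 1020
    C–F: 1 × 494 = 494
    C–H: 9 × 423 = 3807
    Σ(formed) = 5321 kJ
  ΔH_A = 5210 − 5321 = −111 kJ
Reaction B:
  Bonds broken (reactants):
    C–C: 2 × 340 = 680
    C–H: 10 × 423 = 4230
    C–O: 2 × 362 = 724
    O–H: 2 × 472 = 944
    O=O: 1 × 489 = 489
    Σ(broken) = 7067 kJ
  Bonds formed (products):
    C–C: 2 × 340 = 680
    C–H: 8 × 423 = 3384
    C=O: 2 × 826 = 1652
    O–H: 4 × 472 = 1888
    Σ(formed) = 7604 kJ
  ΔH_B = 7067 − 7604 = −537 kJ
ΔH_A − ΔH_B = +426 kJ, so reaction B has the more negative ΔH; |ΔH_A − ΔH_B| = 426 kJ.

Reaction B, by 426 kJ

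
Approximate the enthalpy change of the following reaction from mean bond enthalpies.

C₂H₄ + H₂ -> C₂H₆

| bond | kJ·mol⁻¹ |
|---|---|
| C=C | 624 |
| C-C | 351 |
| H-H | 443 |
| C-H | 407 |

ΔH ≈ −98 kJ

Bonds broken (reactants):
  C-H: 4 × 407 = 1628
  C=C: 1 × 624 = 624
  H-H: 1 × 443 = 443
  Σ(broken) = 2695 kJ
Bonds formed (products):
  C-C: 1 × 351 = 351
  C-H: 6 × 407 = 2442
  Σ(formed) = 2793 kJ
ΔH = Σ(broken) − Σ(formed) = 2695 − 2793 = −98 kJ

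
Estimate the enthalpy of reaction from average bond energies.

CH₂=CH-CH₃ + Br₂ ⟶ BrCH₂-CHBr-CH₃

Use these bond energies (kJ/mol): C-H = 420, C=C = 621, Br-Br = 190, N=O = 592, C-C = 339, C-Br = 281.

Bonds broken (reactants):
  Br-Br: 1 × 190 = 190
  C-C: 1 × 339 = 339
  C-H: 6 × 420 = 2520
  C=C: 1 × 621 = 621
  Σ(broken) = 3670 kJ
Bonds formed (products):
  C-Br: 2 × 281 = 562
  C-C: 2 × 339 = 678
  C-H: 6 × 420 = 2520
  Σ(formed) = 3760 kJ
ΔH = Σ(broken) − Σ(formed) = 3670 − 3760 = −90 kJ

ΔH ≈ −90 kJ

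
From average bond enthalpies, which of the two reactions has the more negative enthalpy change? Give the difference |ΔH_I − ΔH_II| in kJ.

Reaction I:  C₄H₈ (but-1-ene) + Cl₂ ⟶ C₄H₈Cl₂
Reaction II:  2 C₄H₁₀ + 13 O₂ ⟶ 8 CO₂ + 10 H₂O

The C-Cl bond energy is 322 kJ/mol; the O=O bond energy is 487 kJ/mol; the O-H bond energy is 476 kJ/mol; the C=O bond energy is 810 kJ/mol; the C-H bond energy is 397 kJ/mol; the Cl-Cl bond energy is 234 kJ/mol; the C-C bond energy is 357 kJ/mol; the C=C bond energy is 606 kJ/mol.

Reaction I:
  Bonds broken (reactants):
    C-C: 2 × 357 = 714
    C-H: 8 × 397 = 3176
    C=C: 1 × 606 = 606
    Cl-Cl: 1 × 234 = 234
    Σ(broken) = 4730 kJ
  Bonds formed (products):
    C-C: 3 × 357 = 1071
    C-Cl: 2 × 322 = 644
    C-H: 8 × 397 = 3176
    Σ(formed) = 4891 kJ
  ΔH_I = 4730 − 4891 = −161 kJ
Reaction II:
  Bonds broken (reactants):
    C-C: 6 × 357 = 2142
    C-H: 20 × 397 = 7940
    O=O: 13 × 487 = 6331
    Σ(broken) = 16413 kJ
  Bonds formed (products):
    C=O: 16 × 810 = 12960
    O-H: 20 × 476 = 9520
    Σ(formed) = 22480 kJ
  ΔH_II = 16413 − 22480 = −6067 kJ
ΔH_I − ΔH_II = +5906 kJ, so reaction II has the more negative ΔH; |ΔH_I − ΔH_II| = 5906 kJ.

Reaction II, by 5906 kJ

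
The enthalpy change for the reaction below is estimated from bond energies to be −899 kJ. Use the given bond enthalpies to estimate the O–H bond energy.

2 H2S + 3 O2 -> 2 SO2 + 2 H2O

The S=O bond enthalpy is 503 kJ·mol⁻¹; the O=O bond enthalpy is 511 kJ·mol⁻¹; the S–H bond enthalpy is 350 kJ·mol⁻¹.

D(O–H) ≈ 455 kJ/mol

Let D be the O–H bond energy.
Σ(broken) = 3×511 + 4×350 = 2933
Σ(formed) = 4×D + 4×503 = 2012 + 4D
ΔH = Σ(broken) − Σ(formed) = (2933) − (2012 + 4D) = +921 − 4D
Setting this equal to −899 kJ gives 4D = 1820, so D = 455 kJ/mol.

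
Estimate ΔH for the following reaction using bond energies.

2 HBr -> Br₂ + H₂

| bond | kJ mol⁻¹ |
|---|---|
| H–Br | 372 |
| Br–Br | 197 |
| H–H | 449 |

ΔH ≈ +98 kJ

Bonds broken (reactants):
  H–Br: 2 × 372 = 744
  Σ(broken) = 744 kJ
Bonds formed (products):
  Br–Br: 1 × 197 = 197
  H–H: 1 × 449 = 449
  Σ(formed) = 646 kJ
ΔH = Σ(broken) − Σ(formed) = 744 − 646 = +98 kJ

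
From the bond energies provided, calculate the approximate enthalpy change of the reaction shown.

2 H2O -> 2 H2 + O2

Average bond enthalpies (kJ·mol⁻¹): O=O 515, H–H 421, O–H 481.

Bonds broken (reactants):
  O–H: 4 × 481 = 1924
  Σ(broken) = 1924 kJ
Bonds formed (products):
  H–H: 2 × 421 = 842
  O=O: 1 × 515 = 515
  Σ(formed) = 1357 kJ
ΔH = Σ(broken) − Σ(formed) = 1924 − 1357 = +567 kJ

ΔH ≈ +567 kJ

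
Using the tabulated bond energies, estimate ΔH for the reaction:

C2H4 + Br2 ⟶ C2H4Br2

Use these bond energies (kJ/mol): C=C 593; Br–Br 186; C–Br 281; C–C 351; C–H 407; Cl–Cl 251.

Bonds broken (reactants):
  Br–Br: 1 × 186 = 186
  C–H: 4 × 407 = 1628
  C=C: 1 × 593 = 593
  Σ(broken) = 2407 kJ
Bonds formed (products):
  C–Br: 2 × 281 = 562
  C–C: 1 × 351 = 351
  C–H: 4 × 407 = 1628
  Σ(formed) = 2541 kJ
ΔH = Σ(broken) − Σ(formed) = 2407 − 2541 = −134 kJ

ΔH ≈ −134 kJ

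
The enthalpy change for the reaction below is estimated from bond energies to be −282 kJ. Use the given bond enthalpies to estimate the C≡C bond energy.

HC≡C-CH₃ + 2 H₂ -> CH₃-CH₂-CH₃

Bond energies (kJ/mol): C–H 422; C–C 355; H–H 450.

D(C≡C) ≈ 861 kJ/mol

Let D be the C≡C bond energy.
Σ(broken) = 1×D + 1×355 + 4×422 + 2×450 = 2943 + D
Σ(formed) = 2×355 + 8×422 = 4086
ΔH = Σ(broken) − Σ(formed) = (2943 + D) − (4086) = −1143 + D
Setting this equal to −282 kJ gives D = 861 kJ/mol.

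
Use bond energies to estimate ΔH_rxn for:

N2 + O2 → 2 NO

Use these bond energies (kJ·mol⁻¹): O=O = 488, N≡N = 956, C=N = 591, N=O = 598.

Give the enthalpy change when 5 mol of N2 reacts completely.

Bonds broken (reactants):
  N≡N: 1 × 956 = 956
  O=O: 1 × 488 = 488
  Σ(broken) = 1444 kJ
Bonds formed (products):
  N=O: 2 × 598 = 1196
  Σ(formed) = 1196 kJ
ΔH = Σ(broken) − Σ(formed) = 1444 − 1196 = +248 kJ
For 5× the reaction as written: 5 × (+248) = +1240 kJ

ΔH = +1240 kJ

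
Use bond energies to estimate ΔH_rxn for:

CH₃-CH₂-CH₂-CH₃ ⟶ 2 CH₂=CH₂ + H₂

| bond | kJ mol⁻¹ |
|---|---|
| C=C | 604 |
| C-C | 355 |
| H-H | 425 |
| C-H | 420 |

ΔH ≈ +272 kJ

Bonds broken (reactants):
  C-C: 3 × 355 = 1065
  C-H: 10 × 420 = 4200
  Σ(broken) = 5265 kJ
Bonds formed (products):
  C-H: 8 × 420 = 3360
  C=C: 2 × 604 = 1208
  H-H: 1 × 425 = 425
  Σ(formed) = 4993 kJ
ΔH = Σ(broken) − Σ(formed) = 5265 − 4993 = +272 kJ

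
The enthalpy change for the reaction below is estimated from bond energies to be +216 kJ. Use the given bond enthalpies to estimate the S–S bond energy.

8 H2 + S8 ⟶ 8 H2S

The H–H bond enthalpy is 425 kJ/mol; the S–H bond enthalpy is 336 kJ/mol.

Let D be the S–S bond energy.
Σ(broken) = 8×425 + 8×D = 3400 + 8D
Σ(formed) = 16×336 = 5376
ΔH = Σ(broken) − Σ(formed) = (3400 + 8D) − (5376) = −1976 + 8D
Setting this equal to +216 kJ gives 8D = 2192, so D = 274 kJ/mol.

D(S–S) ≈ 274 kJ/mol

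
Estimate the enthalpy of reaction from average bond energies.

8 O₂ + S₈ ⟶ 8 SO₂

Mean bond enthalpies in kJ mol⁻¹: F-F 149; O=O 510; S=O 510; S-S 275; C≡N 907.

ΔH ≈ −1880 kJ

Bonds broken (reactants):
  O=O: 8 × 510 = 4080
  S-S: 8 × 275 = 2200
  Σ(broken) = 6280 kJ
Bonds formed (products):
  S=O: 16 × 510 = 8160
  Σ(formed) = 8160 kJ
ΔH = Σ(broken) − Σ(formed) = 6280 − 8160 = −1880 kJ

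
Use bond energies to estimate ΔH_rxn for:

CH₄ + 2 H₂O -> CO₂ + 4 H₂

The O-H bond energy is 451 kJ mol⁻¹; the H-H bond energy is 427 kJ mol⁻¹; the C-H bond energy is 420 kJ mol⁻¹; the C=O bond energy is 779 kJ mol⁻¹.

Bonds broken (reactants):
  C-H: 4 × 420 = 1680
  O-H: 4 × 451 = 1804
  Σ(broken) = 3484 kJ
Bonds formed (products):
  C=O: 2 × 779 = 1558
  H-H: 4 × 427 = 1708
  Σ(formed) = 3266 kJ
ΔH = Σ(broken) − Σ(formed) = 3484 − 3266 = +218 kJ

ΔH ≈ +218 kJ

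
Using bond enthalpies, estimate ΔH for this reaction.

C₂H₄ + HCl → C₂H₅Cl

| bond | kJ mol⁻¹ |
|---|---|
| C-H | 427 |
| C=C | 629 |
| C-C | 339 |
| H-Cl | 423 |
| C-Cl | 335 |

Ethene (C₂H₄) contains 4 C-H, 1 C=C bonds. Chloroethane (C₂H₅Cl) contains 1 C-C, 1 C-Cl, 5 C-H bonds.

Bonds broken (reactants):
  C-H: 4 × 427 = 1708
  C=C: 1 × 629 = 629
  H-Cl: 1 × 423 = 423
  Σ(broken) = 2760 kJ
Bonds formed (products):
  C-C: 1 × 339 = 339
  C-Cl: 1 × 335 = 335
  C-H: 5 × 427 = 2135
  Σ(formed) = 2809 kJ
ΔH = Σ(broken) − Σ(formed) = 2760 − 2809 = −49 kJ

ΔH ≈ −49 kJ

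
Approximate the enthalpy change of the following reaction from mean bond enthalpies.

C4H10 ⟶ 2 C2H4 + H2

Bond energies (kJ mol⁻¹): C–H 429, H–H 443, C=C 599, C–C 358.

Bonds broken (reactants):
  C–C: 3 × 358 = 1074
  C–H: 10 × 429 = 4290
  Σ(broken) = 5364 kJ
Bonds formed (products):
  C–H: 8 × 429 = 3432
  C=C: 2 × 599 = 1198
  H–H: 1 × 443 = 443
  Σ(formed) = 5073 kJ
ΔH = Σ(broken) − Σ(formed) = 5364 − 5073 = +291 kJ

ΔH ≈ +291 kJ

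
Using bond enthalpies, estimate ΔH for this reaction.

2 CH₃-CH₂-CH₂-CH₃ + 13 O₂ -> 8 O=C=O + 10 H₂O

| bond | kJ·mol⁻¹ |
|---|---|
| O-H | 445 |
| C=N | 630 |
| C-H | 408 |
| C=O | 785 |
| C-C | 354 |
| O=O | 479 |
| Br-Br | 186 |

ΔH ≈ −4949 kJ

Bonds broken (reactants):
  C-C: 6 × 354 = 2124
  C-H: 20 × 408 = 8160
  O=O: 13 × 479 = 6227
  Σ(broken) = 16511 kJ
Bonds formed (products):
  C=O: 16 × 785 = 12560
  O-H: 20 × 445 = 8900
  Σ(formed) = 21460 kJ
ΔH = Σ(broken) − Σ(formed) = 16511 − 21460 = −4949 kJ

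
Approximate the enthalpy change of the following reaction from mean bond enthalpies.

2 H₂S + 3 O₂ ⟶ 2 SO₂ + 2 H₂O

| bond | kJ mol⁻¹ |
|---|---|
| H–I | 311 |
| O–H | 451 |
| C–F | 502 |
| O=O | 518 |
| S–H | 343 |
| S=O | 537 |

ΔH ≈ −1026 kJ

Bonds broken (reactants):
  O=O: 3 × 518 = 1554
  S–H: 4 × 343 = 1372
  Σ(broken) = 2926 kJ
Bonds formed (products):
  O–H: 4 × 451 = 1804
  S=O: 4 × 537 = 2148
  Σ(formed) = 3952 kJ
ΔH = Σ(broken) − Σ(formed) = 2926 − 3952 = −1026 kJ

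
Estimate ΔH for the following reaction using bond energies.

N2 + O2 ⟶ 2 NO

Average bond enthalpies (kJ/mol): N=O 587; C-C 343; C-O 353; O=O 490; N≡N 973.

Bonds broken (reactants):
  N≡N: 1 × 973 = 973
  O=O: 1 × 490 = 490
  Σ(broken) = 1463 kJ
Bonds formed (products):
  N=O: 2 × 587 = 1174
  Σ(formed) = 1174 kJ
ΔH = Σ(broken) − Σ(formed) = 1463 − 1174 = +289 kJ

ΔH ≈ +289 kJ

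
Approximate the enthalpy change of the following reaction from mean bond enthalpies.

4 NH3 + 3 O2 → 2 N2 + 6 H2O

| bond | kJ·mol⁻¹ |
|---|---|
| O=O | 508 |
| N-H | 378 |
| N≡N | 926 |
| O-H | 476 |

Bonds broken (reactants):
  N-H: 12 × 378 = 4536
  O=O: 3 × 508 = 1524
  Σ(broken) = 6060 kJ
Bonds formed (products):
  N≡N: 2 × 926 = 1852
  O-H: 12 × 476 = 5712
  Σ(formed) = 7564 kJ
ΔH = Σ(broken) − Σ(formed) = 6060 − 7564 = −1504 kJ

ΔH ≈ −1504 kJ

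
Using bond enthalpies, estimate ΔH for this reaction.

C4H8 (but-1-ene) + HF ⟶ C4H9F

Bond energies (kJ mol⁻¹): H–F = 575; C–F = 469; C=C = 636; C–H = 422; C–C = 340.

Bonds broken (reactants):
  C–C: 2 × 340 = 680
  C–H: 8 × 422 = 3376
  C=C: 1 × 636 = 636
  H–F: 1 × 575 = 575
  Σ(broken) = 5267 kJ
Bonds formed (products):
  C–C: 3 × 340 = 1020
  C–F: 1 × 469 = 469
  C–H: 9 × 422 = 3798
  Σ(formed) = 5287 kJ
ΔH = Σ(broken) − Σ(formed) = 5267 − 5287 = −20 kJ

ΔH ≈ −20 kJ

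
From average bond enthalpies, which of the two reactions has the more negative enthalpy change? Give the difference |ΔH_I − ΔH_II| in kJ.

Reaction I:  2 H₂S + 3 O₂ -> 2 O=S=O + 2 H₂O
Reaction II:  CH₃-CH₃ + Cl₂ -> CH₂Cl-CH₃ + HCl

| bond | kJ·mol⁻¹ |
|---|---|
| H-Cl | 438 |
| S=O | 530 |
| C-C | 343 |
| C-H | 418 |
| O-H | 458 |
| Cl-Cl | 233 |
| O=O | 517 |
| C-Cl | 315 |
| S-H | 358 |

Reaction I:
  Bonds broken (reactants):
    O=O: 3 × 517 = 1551
    S-H: 4 × 358 = 1432
    Σ(broken) = 2983 kJ
  Bonds formed (products):
    O-H: 4 × 458 = 1832
    S=O: 4 × 530 = 2120
    Σ(formed) = 3952 kJ
  ΔH_I = 2983 − 3952 = −969 kJ
Reaction II:
  Bonds broken (reactants):
    C-C: 1 × 343 = 343
    C-H: 6 × 418 = 2508
    Cl-Cl: 1 × 233 = 233
    Σ(broken) = 3084 kJ
  Bonds formed (products):
    C-C: 1 × 343 = 343
    C-Cl: 1 × 315 = 315
    C-H: 5 × 418 = 2090
    H-Cl: 1 × 438 = 438
    Σ(formed) = 3186 kJ
  ΔH_II = 3084 − 3186 = −102 kJ
ΔH_I − ΔH_II = −867 kJ, so reaction I has the more negative ΔH; |ΔH_I − ΔH_II| = 867 kJ.

Reaction I, by 867 kJ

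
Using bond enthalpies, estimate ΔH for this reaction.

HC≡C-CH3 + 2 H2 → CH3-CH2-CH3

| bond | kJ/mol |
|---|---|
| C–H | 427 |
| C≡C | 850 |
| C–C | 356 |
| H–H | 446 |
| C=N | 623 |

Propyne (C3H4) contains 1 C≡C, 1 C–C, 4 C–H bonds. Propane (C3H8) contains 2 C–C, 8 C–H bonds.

Bonds broken (reactants):
  C≡C: 1 × 850 = 850
  C–C: 1 × 356 = 356
  C–H: 4 × 427 = 1708
  H–H: 2 × 446 = 892
  Σ(broken) = 3806 kJ
Bonds formed (products):
  C–C: 2 × 356 = 712
  C–H: 8 × 427 = 3416
  Σ(formed) = 4128 kJ
ΔH = Σ(broken) − Σ(formed) = 3806 − 4128 = −322 kJ

ΔH ≈ −322 kJ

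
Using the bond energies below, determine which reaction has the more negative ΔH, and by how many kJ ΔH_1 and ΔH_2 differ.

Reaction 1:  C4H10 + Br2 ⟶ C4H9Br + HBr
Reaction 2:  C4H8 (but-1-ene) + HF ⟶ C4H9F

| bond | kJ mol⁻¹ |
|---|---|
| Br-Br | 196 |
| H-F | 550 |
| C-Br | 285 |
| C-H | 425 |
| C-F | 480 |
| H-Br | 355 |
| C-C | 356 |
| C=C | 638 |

Reaction 2, by 54 kJ

Reaction 1:
  Bonds broken (reactants):
    Br-Br: 1 × 196 = 196
    C-C: 3 × 356 = 1068
    C-H: 10 × 425 = 4250
    Σ(broken) = 5514 kJ
  Bonds formed (products):
    C-Br: 1 × 285 = 285
    C-C: 3 × 356 = 1068
    C-H: 9 × 425 = 3825
    H-Br: 1 × 355 = 355
    Σ(formed) = 5533 kJ
  ΔH_1 = 5514 − 5533 = −19 kJ
Reaction 2:
  Bonds broken (reactants):
    C-C: 2 × 356 = 712
    C-H: 8 × 425 = 3400
    C=C: 1 × 638 = 638
    H-F: 1 × 550 = 550
    Σ(broken) = 5300 kJ
  Bonds formed (products):
    C-C: 3 × 356 = 1068
    C-F: 1 × 480 = 480
    C-H: 9 × 425 = 3825
    Σ(formed) = 5373 kJ
  ΔH_2 = 5300 − 5373 = −73 kJ
ΔH_1 − ΔH_2 = +54 kJ, so reaction 2 has the more negative ΔH; |ΔH_1 − ΔH_2| = 54 kJ.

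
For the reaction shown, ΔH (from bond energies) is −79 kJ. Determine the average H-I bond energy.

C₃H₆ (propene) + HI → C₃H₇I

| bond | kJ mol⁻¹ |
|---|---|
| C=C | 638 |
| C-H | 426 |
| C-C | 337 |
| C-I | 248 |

D(H-I) ≈ 294 kJ/mol

Let D be the H-I bond energy.
Σ(broken) = 1×337 + 6×426 + 1×638 + 1×D = 3531 + D
Σ(formed) = 2×337 + 7×426 + 1×248 = 3904
ΔH = Σ(broken) − Σ(formed) = (3531 + D) − (3904) = −373 + D
Setting this equal to −79 kJ gives D = 294 kJ/mol.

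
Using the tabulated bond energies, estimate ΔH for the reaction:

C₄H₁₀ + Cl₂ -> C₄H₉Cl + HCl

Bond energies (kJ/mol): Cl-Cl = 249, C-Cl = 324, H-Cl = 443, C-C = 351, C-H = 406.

Bonds broken (reactants):
  C-C: 3 × 351 = 1053
  C-H: 10 × 406 = 4060
  Cl-Cl: 1 × 249 = 249
  Σ(broken) = 5362 kJ
Bonds formed (products):
  C-C: 3 × 351 = 1053
  C-Cl: 1 × 324 = 324
  C-H: 9 × 406 = 3654
  H-Cl: 1 × 443 = 443
  Σ(formed) = 5474 kJ
ΔH = Σ(broken) − Σ(formed) = 5362 − 5474 = −112 kJ

ΔH ≈ −112 kJ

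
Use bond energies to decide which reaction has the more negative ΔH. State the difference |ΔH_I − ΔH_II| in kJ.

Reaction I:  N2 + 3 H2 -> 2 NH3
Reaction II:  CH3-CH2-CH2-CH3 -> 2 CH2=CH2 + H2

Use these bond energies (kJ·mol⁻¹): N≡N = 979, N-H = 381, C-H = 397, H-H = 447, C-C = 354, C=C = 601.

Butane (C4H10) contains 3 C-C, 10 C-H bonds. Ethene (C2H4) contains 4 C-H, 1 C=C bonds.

Reaction I:
  Bonds broken (reactants):
    H-H: 3 × 447 = 1341
    N≡N: 1 × 979 = 979
    Σ(broken) = 2320 kJ
  Bonds formed (products):
    N-H: 6 × 381 = 2286
    Σ(formed) = 2286 kJ
  ΔH_I = 2320 − 2286 = +34 kJ
Reaction II:
  Bonds broken (reactants):
    C-C: 3 × 354 = 1062
    C-H: 10 × 397 = 3970
    Σ(broken) = 5032 kJ
  Bonds formed (products):
    C-H: 8 × 397 = 3176
    C=C: 2 × 601 = 1202
    H-H: 1 × 447 = 447
    Σ(formed) = 4825 kJ
  ΔH_II = 5032 − 4825 = +207 kJ
ΔH_I − ΔH_II = −173 kJ, so reaction I has the more negative ΔH; |ΔH_I − ΔH_II| = 173 kJ.

Reaction I, by 173 kJ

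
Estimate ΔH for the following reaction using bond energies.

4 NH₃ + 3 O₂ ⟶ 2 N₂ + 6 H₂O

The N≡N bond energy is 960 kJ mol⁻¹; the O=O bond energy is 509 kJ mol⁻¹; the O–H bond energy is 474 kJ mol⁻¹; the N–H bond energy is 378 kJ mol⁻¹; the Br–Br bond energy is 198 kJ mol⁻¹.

ΔH ≈ −1545 kJ

Bonds broken (reactants):
  N–H: 12 × 378 = 4536
  O=O: 3 × 509 = 1527
  Σ(broken) = 6063 kJ
Bonds formed (products):
  N≡N: 2 × 960 = 1920
  O–H: 12 × 474 = 5688
  Σ(formed) = 7608 kJ
ΔH = Σ(broken) − Σ(formed) = 6063 − 7608 = −1545 kJ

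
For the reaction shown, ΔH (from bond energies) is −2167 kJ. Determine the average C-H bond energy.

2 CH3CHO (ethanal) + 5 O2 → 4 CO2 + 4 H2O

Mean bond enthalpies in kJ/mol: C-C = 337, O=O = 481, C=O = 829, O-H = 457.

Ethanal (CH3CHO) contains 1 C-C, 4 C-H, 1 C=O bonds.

Let D be the C-H bond energy.
Σ(broken) = 2×337 + 8×D + 2×829 + 5×481 = 4737 + 8D
Σ(formed) = 8×829 + 8×457 = 10288
ΔH = Σ(broken) − Σ(formed) = (4737 + 8D) − (10288) = −5551 + 8D
Setting this equal to −2167 kJ gives 8D = 3384, so D = 423 kJ/mol.

D(C-H) ≈ 423 kJ/mol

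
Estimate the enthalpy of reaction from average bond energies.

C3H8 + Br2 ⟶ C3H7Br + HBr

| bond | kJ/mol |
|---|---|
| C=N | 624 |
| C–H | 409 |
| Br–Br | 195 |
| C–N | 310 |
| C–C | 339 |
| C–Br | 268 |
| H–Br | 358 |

Bonds broken (reactants):
  Br–Br: 1 × 195 = 195
  C–C: 2 × 339 = 678
  C–H: 8 × 409 = 3272
  Σ(broken) = 4145 kJ
Bonds formed (products):
  C–Br: 1 × 268 = 268
  C–C: 2 × 339 = 678
  C–H: 7 × 409 = 2863
  H–Br: 1 × 358 = 358
  Σ(formed) = 4167 kJ
ΔH = Σ(broken) − Σ(formed) = 4145 − 4167 = −22 kJ

ΔH ≈ −22 kJ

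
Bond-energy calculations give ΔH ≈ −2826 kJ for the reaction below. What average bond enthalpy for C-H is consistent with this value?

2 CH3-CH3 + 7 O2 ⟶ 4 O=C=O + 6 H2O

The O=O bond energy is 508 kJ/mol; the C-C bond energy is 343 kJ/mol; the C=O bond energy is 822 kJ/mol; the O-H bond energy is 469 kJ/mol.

D(C-H) ≈ 428 kJ/mol

Let D be the C-H bond energy.
Σ(broken) = 2×343 + 12×D + 7×508 = 4242 + 12D
Σ(formed) = 8×822 + 12×469 = 12204
ΔH = Σ(broken) − Σ(formed) = (4242 + 12D) − (12204) = −7962 + 12D
Setting this equal to −2826 kJ gives 12D = 5136, so D = 428 kJ/mol.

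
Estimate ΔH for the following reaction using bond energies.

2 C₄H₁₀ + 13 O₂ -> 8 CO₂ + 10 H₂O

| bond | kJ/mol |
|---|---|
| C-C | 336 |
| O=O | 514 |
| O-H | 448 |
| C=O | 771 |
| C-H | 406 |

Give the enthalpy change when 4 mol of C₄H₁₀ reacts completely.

Bonds broken (reactants):
  C-C: 6 × 336 = 2016
  C-H: 20 × 406 = 8120
  O=O: 13 × 514 = 6682
  Σ(broken) = 16818 kJ
Bonds formed (products):
  C=O: 16 × 771 = 12336
  O-H: 20 × 448 = 8960
  Σ(formed) = 21296 kJ
ΔH = Σ(broken) − Σ(formed) = 16818 − 21296 = −4478 kJ
For 2× the reaction as written: 2 × (−4478) = −8956 kJ

ΔH = −8956 kJ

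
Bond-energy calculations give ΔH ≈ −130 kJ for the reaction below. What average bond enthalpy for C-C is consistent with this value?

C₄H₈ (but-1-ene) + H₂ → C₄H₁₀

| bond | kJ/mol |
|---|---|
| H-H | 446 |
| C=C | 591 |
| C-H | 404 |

D(C-C) ≈ 359 kJ/mol

Let D be the C-C bond energy.
Σ(broken) = 2×D + 8×404 + 1×591 + 1×446 = 4269 + 2D
Σ(formed) = 3×D + 10×404 = 4040 + 3D
ΔH = Σ(broken) − Σ(formed) = (4269 + 2D) − (4040 + 3D) = +229 − D
Setting this equal to −130 kJ gives D = 359 kJ/mol.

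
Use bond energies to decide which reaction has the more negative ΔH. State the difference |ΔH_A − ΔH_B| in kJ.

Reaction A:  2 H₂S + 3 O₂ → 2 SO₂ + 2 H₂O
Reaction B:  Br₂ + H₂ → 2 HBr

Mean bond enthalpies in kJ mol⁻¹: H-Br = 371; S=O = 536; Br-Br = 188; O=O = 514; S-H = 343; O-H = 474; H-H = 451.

Reaction A:
  Bonds broken (reactants):
    O=O: 3 × 514 = 1542
    S-H: 4 × 343 = 1372
    Σ(broken) = 2914 kJ
  Bonds formed (products):
    O-H: 4 × 474 = 1896
    S=O: 4 × 536 = 2144
    Σ(formed) = 4040 kJ
  ΔH_A = 2914 − 4040 = −1126 kJ
Reaction B:
  Bonds broken (reactants):
    Br-Br: 1 × 188 = 188
    H-H: 1 × 451 = 451
    Σ(broken) = 639 kJ
  Bonds formed (products):
    H-Br: 2 × 371 = 742
    Σ(formed) = 742 kJ
  ΔH_B = 639 − 742 = −103 kJ
ΔH_A − ΔH_B = −1023 kJ, so reaction A has the more negative ΔH; |ΔH_A − ΔH_B| = 1023 kJ.

Reaction A, by 1023 kJ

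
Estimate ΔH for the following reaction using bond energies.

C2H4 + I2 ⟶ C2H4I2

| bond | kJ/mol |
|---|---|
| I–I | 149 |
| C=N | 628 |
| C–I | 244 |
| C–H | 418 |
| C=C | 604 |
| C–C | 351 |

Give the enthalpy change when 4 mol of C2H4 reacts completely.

Bonds broken (reactants):
  C–H: 4 × 418 = 1672
  C=C: 1 × 604 = 604
  I–I: 1 × 149 = 149
  Σ(broken) = 2425 kJ
Bonds formed (products):
  C–C: 1 × 351 = 351
  C–H: 4 × 418 = 1672
  C–I: 2 × 244 = 488
  Σ(formed) = 2511 kJ
ΔH = Σ(broken) − Σ(formed) = 2425 − 2511 = −86 kJ
For 4× the reaction as written: 4 × (−86) = −344 kJ

ΔH = −344 kJ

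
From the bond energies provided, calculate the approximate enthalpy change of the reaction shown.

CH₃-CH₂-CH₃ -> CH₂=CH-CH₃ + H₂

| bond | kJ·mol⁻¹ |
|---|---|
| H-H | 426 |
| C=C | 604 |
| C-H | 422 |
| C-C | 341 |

Bonds broken (reactants):
  C-C: 2 × 341 = 682
  C-H: 8 × 422 = 3376
  Σ(broken) = 4058 kJ
Bonds formed (products):
  C-C: 1 × 341 = 341
  C-H: 6 × 422 = 2532
  C=C: 1 × 604 = 604
  H-H: 1 × 426 = 426
  Σ(formed) = 3903 kJ
ΔH = Σ(broken) − Σ(formed) = 4058 − 3903 = +155 kJ

ΔH ≈ +155 kJ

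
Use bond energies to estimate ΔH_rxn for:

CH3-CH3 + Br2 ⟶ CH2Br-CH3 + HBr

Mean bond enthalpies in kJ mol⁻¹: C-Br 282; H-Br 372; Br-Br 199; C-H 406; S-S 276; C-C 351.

Bonds broken (reactants):
  Br-Br: 1 × 199 = 199
  C-C: 1 × 351 = 351
  C-H: 6 × 406 = 2436
  Σ(broken) = 2986 kJ
Bonds formed (products):
  C-Br: 1 × 282 = 282
  C-C: 1 × 351 = 351
  C-H: 5 × 406 = 2030
  H-Br: 1 × 372 = 372
  Σ(formed) = 3035 kJ
ΔH = Σ(broken) − Σ(formed) = 2986 − 3035 = −49 kJ

ΔH ≈ −49 kJ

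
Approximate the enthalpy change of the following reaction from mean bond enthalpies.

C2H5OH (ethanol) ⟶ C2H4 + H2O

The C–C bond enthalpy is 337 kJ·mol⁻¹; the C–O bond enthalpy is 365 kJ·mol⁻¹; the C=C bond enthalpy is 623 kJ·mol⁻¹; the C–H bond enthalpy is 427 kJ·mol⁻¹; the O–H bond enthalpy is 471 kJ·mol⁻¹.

ΔH ≈ +35 kJ

Bonds broken (reactants):
  C–C: 1 × 337 = 337
  C–H: 5 × 427 = 2135
  C–O: 1 × 365 = 365
  O–H: 1 × 471 = 471
  Σ(broken) = 3308 kJ
Bonds formed (products):
  C–H: 4 × 427 = 1708
  C=C: 1 × 623 = 623
  O–H: 2 × 471 = 942
  Σ(formed) = 3273 kJ
ΔH = Σ(broken) − Σ(formed) = 3308 − 3273 = +35 kJ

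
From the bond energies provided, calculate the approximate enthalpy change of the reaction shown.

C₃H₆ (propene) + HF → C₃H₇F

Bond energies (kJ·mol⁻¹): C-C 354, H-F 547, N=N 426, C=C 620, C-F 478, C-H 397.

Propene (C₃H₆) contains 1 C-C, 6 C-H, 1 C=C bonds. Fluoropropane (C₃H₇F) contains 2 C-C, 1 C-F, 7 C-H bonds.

Bonds broken (reactants):
  C-C: 1 × 354 = 354
  C-H: 6 × 397 = 2382
  C=C: 1 × 620 = 620
  H-F: 1 × 547 = 547
  Σ(broken) = 3903 kJ
Bonds formed (products):
  C-C: 2 × 354 = 708
  C-F: 1 × 478 = 478
  C-H: 7 × 397 = 2779
  Σ(formed) = 3965 kJ
ΔH = Σ(broken) − Σ(formed) = 3903 − 3965 = −62 kJ

ΔH ≈ −62 kJ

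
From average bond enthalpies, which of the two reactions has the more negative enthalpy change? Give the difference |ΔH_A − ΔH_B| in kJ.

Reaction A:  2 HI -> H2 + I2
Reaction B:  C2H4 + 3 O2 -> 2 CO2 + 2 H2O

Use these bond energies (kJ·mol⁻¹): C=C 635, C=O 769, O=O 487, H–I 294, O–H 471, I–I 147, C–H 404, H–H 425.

Reaction A:
  Bonds broken (reactants):
    H–I: 2 × 294 = 588
    Σ(broken) = 588 kJ
  Bonds formed (products):
    H–H: 1 × 425 = 425
    I–I: 1 × 147 = 147
    Σ(formed) = 572 kJ
  ΔH_A = 588 − 572 = +16 kJ
Reaction B:
  Bonds broken (reactants):
    C–H: 4 × 404 = 1616
    C=C: 1 × 635 = 635
    O=O: 3 × 487 = 1461
    Σ(broken) = 3712 kJ
  Bonds formed (products):
    C=O: 4 × 769 = 3076
    O–H: 4 × 471 = 1884
    Σ(formed) = 4960 kJ
  ΔH_B = 3712 − 4960 = −1248 kJ
ΔH_A − ΔH_B = +1264 kJ, so reaction B has the more negative ΔH; |ΔH_A − ΔH_B| = 1264 kJ.

Reaction B, by 1264 kJ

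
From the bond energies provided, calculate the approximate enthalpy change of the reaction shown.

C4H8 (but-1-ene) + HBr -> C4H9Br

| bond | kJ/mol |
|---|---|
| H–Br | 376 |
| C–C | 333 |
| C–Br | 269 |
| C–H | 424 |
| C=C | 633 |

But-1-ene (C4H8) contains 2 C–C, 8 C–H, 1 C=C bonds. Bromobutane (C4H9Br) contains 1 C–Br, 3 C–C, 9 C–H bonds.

ΔH ≈ −17 kJ

Bonds broken (reactants):
  C–C: 2 × 333 = 666
  C–H: 8 × 424 = 3392
  C=C: 1 × 633 = 633
  H–Br: 1 × 376 = 376
  Σ(broken) = 5067 kJ
Bonds formed (products):
  C–Br: 1 × 269 = 269
  C–C: 3 × 333 = 999
  C–H: 9 × 424 = 3816
  Σ(formed) = 5084 kJ
ΔH = Σ(broken) − Σ(formed) = 5067 − 5084 = −17 kJ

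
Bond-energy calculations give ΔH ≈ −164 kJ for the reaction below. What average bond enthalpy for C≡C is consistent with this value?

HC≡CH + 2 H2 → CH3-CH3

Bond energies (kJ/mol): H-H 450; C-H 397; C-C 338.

Let D be the C≡C bond energy.
Σ(broken) = 1×D + 2×397 + 2×450 = 1694 + D
Σ(formed) = 1×338 + 6×397 = 2720
ΔH = Σ(broken) − Σ(formed) = (1694 + D) − (2720) = −1026 + D
Setting this equal to −164 kJ gives D = 862 kJ/mol.

D(C≡C) ≈ 862 kJ/mol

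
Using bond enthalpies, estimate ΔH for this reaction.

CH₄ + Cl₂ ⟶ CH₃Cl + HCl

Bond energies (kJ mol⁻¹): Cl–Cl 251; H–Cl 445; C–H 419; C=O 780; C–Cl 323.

Bonds broken (reactants):
  C–H: 4 × 419 = 1676
  Cl–Cl: 1 × 251 = 251
  Σ(broken) = 1927 kJ
Bonds formed (products):
  C–Cl: 1 × 323 = 323
  C–H: 3 × 419 = 1257
  H–Cl: 1 × 445 = 445
  Σ(formed) = 2025 kJ
ΔH = Σ(broken) − Σ(formed) = 1927 − 2025 = −98 kJ

ΔH ≈ −98 kJ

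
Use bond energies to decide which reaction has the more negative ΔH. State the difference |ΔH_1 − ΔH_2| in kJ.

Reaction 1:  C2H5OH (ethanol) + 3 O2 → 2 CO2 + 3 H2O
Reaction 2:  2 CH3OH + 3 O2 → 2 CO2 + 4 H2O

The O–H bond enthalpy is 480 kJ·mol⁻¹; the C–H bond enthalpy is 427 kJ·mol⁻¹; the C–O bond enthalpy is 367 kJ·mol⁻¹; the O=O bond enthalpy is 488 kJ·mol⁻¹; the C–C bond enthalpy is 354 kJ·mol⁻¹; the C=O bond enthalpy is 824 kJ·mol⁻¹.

Reaction 2, by 40 kJ

Reaction 1:
  Bonds broken (reactants):
    C–C: 1 × 354 = 354
    C–H: 5 × 427 = 2135
    C–O: 1 × 367 = 367
    O–H: 1 × 480 = 480
    O=O: 3 × 488 = 1464
    Σ(broken) = 4800 kJ
  Bonds formed (products):
    C=O: 4 × 824 = 3296
    O–H: 6 × 480 = 2880
    Σ(formed) = 6176 kJ
  ΔH_1 = 4800 − 6176 = −1376 kJ
Reaction 2:
  Bonds broken (reactants):
    C–H: 6 × 427 = 2562
    C–O: 2 × 367 = 734
    O–H: 2 × 480 = 960
    O=O: 3 × 488 = 1464
    Σ(broken) = 5720 kJ
  Bonds formed (products):
    C=O: 4 × 824 = 3296
    O–H: 8 × 480 = 3840
    Σ(formed) = 7136 kJ
  ΔH_2 = 5720 − 7136 = −1416 kJ
ΔH_1 − ΔH_2 = +40 kJ, so reaction 2 has the more negative ΔH; |ΔH_1 − ΔH_2| = 40 kJ.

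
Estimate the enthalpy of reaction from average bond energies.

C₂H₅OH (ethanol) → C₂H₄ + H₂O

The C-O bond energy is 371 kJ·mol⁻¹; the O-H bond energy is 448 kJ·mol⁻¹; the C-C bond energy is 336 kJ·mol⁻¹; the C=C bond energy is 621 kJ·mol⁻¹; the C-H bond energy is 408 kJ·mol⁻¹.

Bonds broken (reactants):
  C-C: 1 × 336 = 336
  C-H: 5 × 408 = 2040
  C-O: 1 × 371 = 371
  O-H: 1 × 448 = 448
  Σ(broken) = 3195 kJ
Bonds formed (products):
  C-H: 4 × 408 = 1632
  C=C: 1 × 621 = 621
  O-H: 2 × 448 = 896
  Σ(formed) = 3149 kJ
ΔH = Σ(broken) − Σ(formed) = 3195 − 3149 = +46 kJ

ΔH ≈ +46 kJ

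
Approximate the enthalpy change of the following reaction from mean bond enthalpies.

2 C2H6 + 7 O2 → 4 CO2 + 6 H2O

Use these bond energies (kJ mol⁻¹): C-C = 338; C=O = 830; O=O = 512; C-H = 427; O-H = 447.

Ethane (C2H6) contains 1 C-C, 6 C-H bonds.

ΔH ≈ −2620 kJ

Bonds broken (reactants):
  C-C: 2 × 338 = 676
  C-H: 12 × 427 = 5124
  O=O: 7 × 512 = 3584
  Σ(broken) = 9384 kJ
Bonds formed (products):
  C=O: 8 × 830 = 6640
  O-H: 12 × 447 = 5364
  Σ(formed) = 12004 kJ
ΔH = Σ(broken) − Σ(formed) = 9384 − 12004 = −2620 kJ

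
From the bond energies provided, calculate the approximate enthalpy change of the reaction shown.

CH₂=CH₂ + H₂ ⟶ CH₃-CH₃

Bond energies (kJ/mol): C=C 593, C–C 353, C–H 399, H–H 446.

ΔH ≈ −112 kJ

Bonds broken (reactants):
  C–H: 4 × 399 = 1596
  C=C: 1 × 593 = 593
  H–H: 1 × 446 = 446
  Σ(broken) = 2635 kJ
Bonds formed (products):
  C–C: 1 × 353 = 353
  C–H: 6 × 399 = 2394
  Σ(formed) = 2747 kJ
ΔH = Σ(broken) − Σ(formed) = 2635 − 2747 = −112 kJ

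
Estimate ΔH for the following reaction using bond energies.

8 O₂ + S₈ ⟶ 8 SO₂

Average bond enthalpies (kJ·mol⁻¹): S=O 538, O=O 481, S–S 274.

Bonds broken (reactants):
  O=O: 8 × 481 = 3848
  S–S: 8 × 274 = 2192
  Σ(broken) = 6040 kJ
Bonds formed (products):
  S=O: 16 × 538 = 8608
  Σ(formed) = 8608 kJ
ΔH = Σ(broken) − Σ(formed) = 6040 − 8608 = −2568 kJ

ΔH ≈ −2568 kJ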